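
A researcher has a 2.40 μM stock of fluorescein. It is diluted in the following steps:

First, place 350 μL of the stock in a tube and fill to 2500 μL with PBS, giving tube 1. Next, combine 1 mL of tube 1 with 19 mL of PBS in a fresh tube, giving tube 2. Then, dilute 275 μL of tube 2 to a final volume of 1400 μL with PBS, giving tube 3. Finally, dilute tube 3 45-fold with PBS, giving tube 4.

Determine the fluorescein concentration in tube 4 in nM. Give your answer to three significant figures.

0.0733 nM

Step 1: 350 μL brought to 2500 μL → factor 2500/350 = 7.1429
Step 2: 1 mL + 19 mL = 20 mL total → factor 20/1 = 20
Step 3: 275 μL brought to 1400 μL → factor 1400/275 = 5.0909
Step 4: 45-fold → factor 45
Overall dilution factor = 7.1429 × 20 × 5.0909 × 45 = 32727
Final = 2.40 μM / 32727 = 7.333 × 10^-5 μM = 0.0733 nM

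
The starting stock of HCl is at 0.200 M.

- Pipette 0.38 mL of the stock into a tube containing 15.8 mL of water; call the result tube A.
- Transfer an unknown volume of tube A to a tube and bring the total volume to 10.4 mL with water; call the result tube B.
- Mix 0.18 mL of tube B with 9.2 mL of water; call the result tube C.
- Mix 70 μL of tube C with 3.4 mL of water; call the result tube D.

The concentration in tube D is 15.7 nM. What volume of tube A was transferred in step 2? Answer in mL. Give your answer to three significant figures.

0.0898 mL

Step 1: 0.38 mL + 15.8 mL = 16.18 mL total → factor 16.18/0.38 = 42.579
Step 2: v brought to 10.4 mL → factor = 10.4 mL/v
Step 3: 0.18 mL + 9.2 mL = 9.38 mL total → factor 9.38/0.18 = 52.111
Step 4: 70 μL + 3.4 mL = 3470 μL total → factor 3470/70 = 49.571
Product of known-step factors = 1.0999 × 10^5
Overall factor = 0.200 M / (15.7 nM) = 1.2739 × 10^7
Step-2 factor = 1.2739 × 10^7 / 1.0999 × 10^5 = 115.82
v = 10.4 mL / 115.82 = 0.0898 mL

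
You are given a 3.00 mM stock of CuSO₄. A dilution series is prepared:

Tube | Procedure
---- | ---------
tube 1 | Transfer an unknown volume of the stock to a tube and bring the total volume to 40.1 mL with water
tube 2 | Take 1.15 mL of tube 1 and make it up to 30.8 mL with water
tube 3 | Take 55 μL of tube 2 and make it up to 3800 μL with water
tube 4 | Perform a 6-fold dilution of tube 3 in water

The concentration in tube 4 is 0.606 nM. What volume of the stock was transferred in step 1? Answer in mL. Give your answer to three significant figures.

Step 1: v brought to 40.1 mL → factor = 40.1 mL/v
Step 2: 1.15 mL brought to 30.8 mL → factor 30.8/1.15 = 26.783
Step 3: 55 μL brought to 3800 μL → factor 3800/55 = 69.091
Step 4: 6-fold → factor 6
Product of known-step factors = 11103
Overall factor = 3.00 mM / (0.606 nM) = 4.9505 × 10^6
Step-1 factor = 4.9505 × 10^6 / 11103 = 445.89
v = 40.1 mL / 445.89 = 0.0899 mL

0.0899 mL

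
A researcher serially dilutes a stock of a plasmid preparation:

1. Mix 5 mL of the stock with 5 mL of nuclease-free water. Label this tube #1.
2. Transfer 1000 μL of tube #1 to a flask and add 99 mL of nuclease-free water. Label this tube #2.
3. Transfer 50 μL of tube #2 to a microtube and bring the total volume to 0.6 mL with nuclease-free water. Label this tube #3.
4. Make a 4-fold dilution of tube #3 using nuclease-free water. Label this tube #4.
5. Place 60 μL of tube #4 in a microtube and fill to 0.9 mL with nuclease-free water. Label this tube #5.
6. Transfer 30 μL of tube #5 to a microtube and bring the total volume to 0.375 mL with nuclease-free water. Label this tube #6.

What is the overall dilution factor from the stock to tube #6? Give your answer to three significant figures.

1.80 × 10^6

Step 1: 5 mL + 5 mL = 10 mL total → factor 10/5 = 2
Step 2: 1000 μL + 99 mL = 1 × 10^5 μL total → factor 1 × 10^5/1000 = 100
Step 3: 50 μL brought to 0.6 mL → factor 600/50 = 12
Step 4: 4-fold → factor 4
Step 5: 60 μL brought to 0.9 mL → factor 900/60 = 15
Step 6: 30 μL brought to 0.375 mL → factor 375/30 = 12.5
Overall dilution factor = 2 × 100 × 12 × 4 × 15 × 12.5 = 1.8 × 10^6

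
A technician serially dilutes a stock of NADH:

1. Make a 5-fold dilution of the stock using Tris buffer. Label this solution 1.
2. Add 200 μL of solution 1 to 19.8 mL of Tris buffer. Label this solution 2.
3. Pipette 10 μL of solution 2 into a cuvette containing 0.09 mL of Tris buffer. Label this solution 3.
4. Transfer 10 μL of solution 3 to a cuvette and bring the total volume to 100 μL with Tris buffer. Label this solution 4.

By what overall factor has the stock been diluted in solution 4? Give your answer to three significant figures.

5.00 × 10^4

Step 1: 5-fold → factor 5
Step 2: 200 μL + 19.8 mL = 20000 μL total → factor 20000/200 = 100
Step 3: 10 μL + 0.09 mL = 100 μL total → factor 100/10 = 10
Step 4: 10 μL brought to 100 μL → factor 100/10 = 10
Overall dilution factor = 5 × 100 × 10 × 10 = 50000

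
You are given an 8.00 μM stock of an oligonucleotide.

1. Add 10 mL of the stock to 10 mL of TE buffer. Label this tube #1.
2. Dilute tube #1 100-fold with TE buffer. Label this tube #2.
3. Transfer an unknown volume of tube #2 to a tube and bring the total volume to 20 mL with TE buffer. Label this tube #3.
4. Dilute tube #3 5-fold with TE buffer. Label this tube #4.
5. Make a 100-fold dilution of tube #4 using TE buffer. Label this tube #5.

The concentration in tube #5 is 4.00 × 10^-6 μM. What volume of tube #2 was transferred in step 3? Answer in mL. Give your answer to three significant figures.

1.00 mL

Step 1: 10 mL + 10 mL = 20 mL total → factor 20/10 = 2
Step 2: 100-fold → factor 100
Step 3: v brought to 20 mL → factor = 20 mL/v
Step 4: 5-fold → factor 5
Step 5: 100-fold → factor 100
Product of known-step factors = 1 × 10^5
Overall factor = 8.00 μM / (4.00 × 10^-6 μM) = 2 × 10^6
Step-3 factor = 2 × 10^6 / 1 × 10^5 = 20
v = 20 mL / 20 = 1.00 mL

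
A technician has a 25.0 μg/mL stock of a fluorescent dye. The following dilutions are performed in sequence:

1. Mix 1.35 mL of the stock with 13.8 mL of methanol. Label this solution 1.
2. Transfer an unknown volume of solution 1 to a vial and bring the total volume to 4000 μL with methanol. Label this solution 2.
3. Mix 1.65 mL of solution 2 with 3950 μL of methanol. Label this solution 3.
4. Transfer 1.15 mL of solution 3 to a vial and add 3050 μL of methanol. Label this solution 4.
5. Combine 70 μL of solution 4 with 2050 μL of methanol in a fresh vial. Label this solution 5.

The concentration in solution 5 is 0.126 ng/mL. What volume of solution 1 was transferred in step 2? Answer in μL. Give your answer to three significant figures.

84.9 μL

Step 1: 1.35 mL + 13.8 mL = 15.15 mL total → factor 15.15/1.35 = 11.222
Step 2: v brought to 4000 μL → factor = 4000 μL/v
Step 3: 1.65 mL + 3950 μL = 5.6 mL total → factor 5.6/1.65 = 3.3939
Step 4: 1.15 mL + 3050 μL = 4.2 mL total → factor 4.2/1.15 = 3.6522
Step 5: 70 μL + 2050 μL = 2120 μL total → factor 2120/70 = 30.286
Product of known-step factors = 4212.8
Overall factor = 25.0 μg/mL / (0.126 ng/mL) = 1.9841 × 10^5
Step-2 factor = 1.9841 × 10^5 / 4212.8 = 47.097
v = 4000 μL / 47.097 = 84.9 μL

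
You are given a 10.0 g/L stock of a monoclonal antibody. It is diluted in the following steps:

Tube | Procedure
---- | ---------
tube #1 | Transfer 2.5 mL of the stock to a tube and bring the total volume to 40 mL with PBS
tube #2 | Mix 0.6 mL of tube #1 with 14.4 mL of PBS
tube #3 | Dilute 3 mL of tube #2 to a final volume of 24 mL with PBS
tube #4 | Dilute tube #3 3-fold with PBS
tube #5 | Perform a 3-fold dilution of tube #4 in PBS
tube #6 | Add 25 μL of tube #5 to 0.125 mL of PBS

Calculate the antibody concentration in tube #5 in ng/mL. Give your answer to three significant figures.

Step 1: 2.5 mL brought to 40 mL → factor 40/2.5 = 16
Step 2: 0.6 mL + 14.4 mL = 15 mL total → factor 15/0.6 = 25
Step 3: 3 mL brought to 24 mL → factor 24/3 = 8
Step 4: 3-fold → factor 3
Step 5: 3-fold → factor 3
Dilution factor through tube #5 = 16 × 25 × 8 × 3 × 3 = 28800
[tube #5] = 10.0 g/L / 28800 = 0.0003472 g/L = 347 ng/mL

347 ng/mL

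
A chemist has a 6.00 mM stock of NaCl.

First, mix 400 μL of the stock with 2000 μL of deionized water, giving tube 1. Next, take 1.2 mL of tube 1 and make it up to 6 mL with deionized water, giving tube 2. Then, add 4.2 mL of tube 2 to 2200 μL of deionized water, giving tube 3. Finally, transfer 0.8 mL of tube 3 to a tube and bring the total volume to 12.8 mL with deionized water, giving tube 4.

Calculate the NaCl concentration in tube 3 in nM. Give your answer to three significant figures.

1.31 × 10^5 nM

Step 1: 400 μL + 2000 μL = 2400 μL total → factor 2400/400 = 6
Step 2: 1.2 mL brought to 6 mL → factor 6/1.2 = 5
Step 3: 4.2 mL + 2200 μL = 6.4 mL total → factor 6.4/4.2 = 1.5238
Dilution factor through tube 3 = 6 × 5 × 1.5238 = 45.714
[tube 3] = 6.00 mM / 45.714 = 0.1313 mM = 1.31 × 10^5 nM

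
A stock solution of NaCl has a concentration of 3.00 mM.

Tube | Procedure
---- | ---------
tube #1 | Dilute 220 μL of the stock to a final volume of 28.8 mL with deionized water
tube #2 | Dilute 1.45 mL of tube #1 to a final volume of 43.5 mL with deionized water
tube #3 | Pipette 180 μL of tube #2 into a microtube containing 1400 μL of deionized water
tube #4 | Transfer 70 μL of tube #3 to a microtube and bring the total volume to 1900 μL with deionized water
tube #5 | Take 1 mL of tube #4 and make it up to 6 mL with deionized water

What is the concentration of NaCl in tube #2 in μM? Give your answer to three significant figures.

Step 1: 220 μL brought to 28.8 mL → factor 28800/220 = 130.91
Step 2: 1.45 mL brought to 43.5 mL → factor 43.5/1.45 = 30
Dilution factor through tube #2 = 130.91 × 30 = 3927.3
[tube #2] = 3.00 mM / 3927.3 = 0.0007639 mM = 0.764 μM

0.764 μM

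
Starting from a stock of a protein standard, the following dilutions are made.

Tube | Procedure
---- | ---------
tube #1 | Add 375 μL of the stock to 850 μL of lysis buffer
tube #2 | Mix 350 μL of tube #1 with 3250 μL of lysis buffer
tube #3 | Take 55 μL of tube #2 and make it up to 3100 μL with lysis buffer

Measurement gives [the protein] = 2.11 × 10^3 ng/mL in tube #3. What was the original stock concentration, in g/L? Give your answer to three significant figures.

Step 1: 375 μL + 850 μL = 1225 μL total → factor 1225/375 = 3.2667
Step 2: 350 μL + 3250 μL = 3600 μL total → factor 3600/350 = 10.286
Step 3: 55 μL brought to 3100 μL → factor 3100/55 = 56.364
Overall dilution factor = 3.2667 × 10.286 × 56.364 = 1893.8
Stock = 2.11 × 10^3 ng/mL × 1893.8 = 3.996 × 10^6 ng/mL = 4.00 g/L

4.00 g/L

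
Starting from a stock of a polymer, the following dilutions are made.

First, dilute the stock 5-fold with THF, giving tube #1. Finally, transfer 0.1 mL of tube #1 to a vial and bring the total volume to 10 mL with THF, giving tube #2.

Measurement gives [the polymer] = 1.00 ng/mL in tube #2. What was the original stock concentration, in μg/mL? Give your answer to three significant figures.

0.500 μg/mL

Step 1: 5-fold → factor 5
Step 2: 0.1 mL brought to 10 mL → factor 10/0.1 = 100
Overall dilution factor = 5 × 100 = 500
Stock = 1.00 ng/mL × 500 = 500.0 ng/mL = 0.500 μg/mL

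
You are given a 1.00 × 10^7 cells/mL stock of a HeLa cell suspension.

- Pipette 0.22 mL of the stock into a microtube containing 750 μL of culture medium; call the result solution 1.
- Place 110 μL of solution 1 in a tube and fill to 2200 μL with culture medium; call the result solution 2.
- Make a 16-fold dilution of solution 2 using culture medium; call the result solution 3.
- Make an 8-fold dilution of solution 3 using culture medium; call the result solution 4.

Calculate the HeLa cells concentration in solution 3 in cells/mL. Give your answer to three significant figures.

Step 1: 0.22 mL + 750 μL = 0.97 mL total → factor 0.97/0.22 = 4.4091
Step 2: 110 μL brought to 2200 μL → factor 2200/110 = 20
Step 3: 16-fold → factor 16
Dilution factor through solution 3 = 4.4091 × 20 × 16 = 1410.9
[solution 3] = 1.00 × 10^7 cells/mL / 1410.9 = 7.09 × 10^3 cells/mL

7.09 × 10^3 cells/mL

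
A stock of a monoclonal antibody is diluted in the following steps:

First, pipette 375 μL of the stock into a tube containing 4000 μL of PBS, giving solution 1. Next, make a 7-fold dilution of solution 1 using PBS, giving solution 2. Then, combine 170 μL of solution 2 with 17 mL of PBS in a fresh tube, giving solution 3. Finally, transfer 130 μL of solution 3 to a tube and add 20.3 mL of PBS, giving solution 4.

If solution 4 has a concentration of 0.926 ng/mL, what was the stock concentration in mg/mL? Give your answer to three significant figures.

Step 1: 375 μL + 4000 μL = 4375 μL total → factor 4375/375 = 11.667
Step 2: 7-fold → factor 7
Step 3: 170 μL + 17 mL = 17170 μL total → factor 17170/170 = 101
Step 4: 130 μL + 20.3 mL = 20430 μL total → factor 20430/130 = 157.15
Overall dilution factor = 11.667 × 7 × 101 × 157.15 = 1.2963 × 10^6
Stock = 0.926 ng/mL × 1.2963 × 10^6 = 1.200 × 10^6 ng/mL = 1.20 mg/mL

1.20 mg/mL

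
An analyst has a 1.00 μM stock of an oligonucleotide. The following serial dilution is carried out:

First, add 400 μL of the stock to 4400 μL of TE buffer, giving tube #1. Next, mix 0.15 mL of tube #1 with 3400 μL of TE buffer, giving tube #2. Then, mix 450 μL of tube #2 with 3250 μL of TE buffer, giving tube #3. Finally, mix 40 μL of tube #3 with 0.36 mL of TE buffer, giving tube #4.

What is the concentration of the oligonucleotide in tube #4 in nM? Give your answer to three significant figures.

0.0428 nM

Step 1: 400 μL + 4400 μL = 4800 μL total → factor 4800/400 = 12
Step 2: 0.15 mL + 3400 μL = 3.55 mL total → factor 3.55/0.15 = 23.667
Step 3: 450 μL + 3250 μL = 3700 μL total → factor 3700/450 = 8.2222
Step 4: 40 μL + 0.36 mL = 400 μL total → factor 400/40 = 10
Overall dilution factor = 12 × 23.667 × 8.2222 × 10 = 23351
Final = 1.00 μM / 23351 = 4.282 × 10^-5 μM = 0.0428 nM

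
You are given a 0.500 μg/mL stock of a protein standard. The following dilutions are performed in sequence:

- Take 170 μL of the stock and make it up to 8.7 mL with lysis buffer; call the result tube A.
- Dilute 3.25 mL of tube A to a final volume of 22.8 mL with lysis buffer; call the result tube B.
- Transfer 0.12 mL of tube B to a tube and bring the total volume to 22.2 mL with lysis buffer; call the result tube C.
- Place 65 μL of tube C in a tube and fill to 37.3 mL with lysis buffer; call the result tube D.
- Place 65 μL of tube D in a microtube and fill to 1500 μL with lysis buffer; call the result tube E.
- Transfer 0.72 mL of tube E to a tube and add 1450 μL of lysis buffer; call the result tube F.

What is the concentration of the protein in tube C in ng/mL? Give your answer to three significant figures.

0.00753 ng/mL

Step 1: 170 μL brought to 8.7 mL → factor 8700/170 = 51.176
Step 2: 3.25 mL brought to 22.8 mL → factor 22.8/3.25 = 7.0154
Step 3: 0.12 mL brought to 22.2 mL → factor 22.2/0.12 = 185
Dilution factor through tube C = 51.176 × 7.0154 × 185 = 66419
[tube C] = 0.500 μg/mL / 66419 = 7.528 × 10^-6 μg/mL = 0.00753 ng/mL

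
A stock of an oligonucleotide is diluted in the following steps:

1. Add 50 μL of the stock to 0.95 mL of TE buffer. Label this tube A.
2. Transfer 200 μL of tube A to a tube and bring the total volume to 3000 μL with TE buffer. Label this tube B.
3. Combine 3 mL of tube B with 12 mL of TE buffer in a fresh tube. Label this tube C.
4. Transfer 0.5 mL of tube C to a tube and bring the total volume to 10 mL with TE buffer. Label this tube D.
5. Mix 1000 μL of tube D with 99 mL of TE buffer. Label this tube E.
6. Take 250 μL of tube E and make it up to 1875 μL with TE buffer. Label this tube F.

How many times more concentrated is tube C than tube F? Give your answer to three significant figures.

Step 1: 50 μL + 0.95 mL = 1000 μL total → factor 1000/50 = 20
Step 2: 200 μL brought to 3000 μL → factor 3000/200 = 15
Step 3: 3 mL + 12 mL = 15 mL total → factor 15/3 = 5
Step 4: 0.5 mL brought to 10 mL → factor 10/0.5 = 20
Step 5: 1000 μL + 99 mL = 1 × 10^5 μL total → factor 1 × 10^5/1000 = 100
Step 6: 250 μL brought to 1875 μL → factor 1875/250 = 7.5
Dilution factor to tube C = 1500; to tube F = 2.25 × 10^7
[tube C]/[tube F] = (factor to tube F)/(factor to tube C) = 2.25 × 10^7/1500 = 1.50 × 10^4

1.50 × 10^4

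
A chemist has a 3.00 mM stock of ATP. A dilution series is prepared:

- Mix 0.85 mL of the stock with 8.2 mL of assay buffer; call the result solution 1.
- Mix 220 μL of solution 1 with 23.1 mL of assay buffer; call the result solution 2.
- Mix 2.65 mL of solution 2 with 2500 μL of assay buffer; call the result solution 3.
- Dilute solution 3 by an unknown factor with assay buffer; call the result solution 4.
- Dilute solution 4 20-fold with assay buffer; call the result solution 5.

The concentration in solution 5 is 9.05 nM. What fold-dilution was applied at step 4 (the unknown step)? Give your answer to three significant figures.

7.56-fold

Step 1: 0.85 mL + 8.2 mL = 9.05 mL total → factor 9.05/0.85 = 10.647
Step 2: 220 μL + 23.1 mL = 23320 μL total → factor 23320/220 = 106
Step 3: 2.65 mL + 2500 μL = 5.15 mL total → factor 5.15/2.65 = 1.9434
Step 4: unknown factor x
Step 5: 20-fold → factor 20
Product of known-step factors = 43866
Overall factor = 3.00 mM / (9.05 nM) = 3.3149 × 10^5
x = 3.3149 × 10^5 / 43866 = 7.56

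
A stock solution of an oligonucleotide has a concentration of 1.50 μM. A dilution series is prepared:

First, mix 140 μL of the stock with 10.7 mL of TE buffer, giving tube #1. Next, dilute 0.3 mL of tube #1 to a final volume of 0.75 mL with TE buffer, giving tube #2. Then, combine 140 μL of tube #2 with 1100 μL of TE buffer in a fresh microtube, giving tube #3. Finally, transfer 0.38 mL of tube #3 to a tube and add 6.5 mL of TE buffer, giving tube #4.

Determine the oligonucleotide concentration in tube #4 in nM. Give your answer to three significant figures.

Step 1: 140 μL + 10.7 mL = 10840 μL total → factor 10840/140 = 77.429
Step 2: 0.3 mL brought to 0.75 mL → factor 0.75/0.3 = 2.5
Step 3: 140 μL + 1100 μL = 1240 μL total → factor 1240/140 = 8.8571
Step 4: 0.38 mL + 6.5 mL = 6.88 mL total → factor 6.88/0.38 = 18.105
Overall dilution factor = 77.429 × 2.5 × 8.8571 × 18.105 = 31041
Final = 1.50 μM / 31041 = 4.832 × 10^-5 μM = 0.0483 nM

0.0483 nM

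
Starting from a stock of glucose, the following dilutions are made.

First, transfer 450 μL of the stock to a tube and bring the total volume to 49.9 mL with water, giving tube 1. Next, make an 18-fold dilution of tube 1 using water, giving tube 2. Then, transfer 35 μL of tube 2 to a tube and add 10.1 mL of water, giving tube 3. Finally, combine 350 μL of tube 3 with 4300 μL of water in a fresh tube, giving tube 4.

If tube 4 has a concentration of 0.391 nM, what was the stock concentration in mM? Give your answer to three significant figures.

Step 1: 450 μL brought to 49.9 mL → factor 49900/450 = 110.89
Step 2: 18-fold → factor 18
Step 3: 35 μL + 10.1 mL = 10135 μL total → factor 10135/35 = 289.57
Step 4: 350 μL + 4300 μL = 4650 μL total → factor 4650/350 = 13.286
Overall dilution factor = 110.89 × 18 × 289.57 × 13.286 = 7.6789 × 10^6
Stock = 0.391 nM × 7.6789 × 10^6 = 3.002 × 10^6 nM = 3.00 mM

3.00 mM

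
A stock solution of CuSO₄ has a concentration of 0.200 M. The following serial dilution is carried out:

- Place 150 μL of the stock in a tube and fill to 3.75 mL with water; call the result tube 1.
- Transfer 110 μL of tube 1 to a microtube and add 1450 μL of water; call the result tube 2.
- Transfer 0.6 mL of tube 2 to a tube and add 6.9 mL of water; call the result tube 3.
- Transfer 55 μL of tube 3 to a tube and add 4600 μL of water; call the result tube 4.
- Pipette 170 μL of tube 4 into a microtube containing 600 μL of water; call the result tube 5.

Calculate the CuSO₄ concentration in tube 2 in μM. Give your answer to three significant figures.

564 μM

Step 1: 150 μL brought to 3.75 mL → factor 3750/150 = 25
Step 2: 110 μL + 1450 μL = 1560 μL total → factor 1560/110 = 14.182
Dilution factor through tube 2 = 25 × 14.182 = 354.55
[tube 2] = 0.200 M / 354.55 = 0.0005641 M = 564 μM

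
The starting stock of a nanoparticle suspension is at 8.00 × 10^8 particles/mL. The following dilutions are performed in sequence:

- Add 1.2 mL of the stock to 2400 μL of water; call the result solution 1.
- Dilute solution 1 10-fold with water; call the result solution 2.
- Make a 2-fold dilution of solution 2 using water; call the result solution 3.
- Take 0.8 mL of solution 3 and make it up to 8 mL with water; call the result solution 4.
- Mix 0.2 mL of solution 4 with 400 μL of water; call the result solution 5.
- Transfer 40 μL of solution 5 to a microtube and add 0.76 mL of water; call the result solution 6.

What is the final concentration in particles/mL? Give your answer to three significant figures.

2.22 × 10^4 particles/mL

Step 1: 1.2 mL + 2400 μL = 3.6 mL total → factor 3.6/1.2 = 3
Step 2: 10-fold → factor 10
Step 3: 2-fold → factor 2
Step 4: 0.8 mL brought to 8 mL → factor 8/0.8 = 10
Step 5: 0.2 mL + 400 μL = 0.6 mL total → factor 0.6/0.2 = 3
Step 6: 40 μL + 0.76 mL = 800 μL total → factor 800/40 = 20
Overall dilution factor = 3 × 10 × 2 × 10 × 3 × 20 = 36000
Final = 8.00 × 10^8 particles/mL / 36000 = 2.22 × 10^4 particles/mL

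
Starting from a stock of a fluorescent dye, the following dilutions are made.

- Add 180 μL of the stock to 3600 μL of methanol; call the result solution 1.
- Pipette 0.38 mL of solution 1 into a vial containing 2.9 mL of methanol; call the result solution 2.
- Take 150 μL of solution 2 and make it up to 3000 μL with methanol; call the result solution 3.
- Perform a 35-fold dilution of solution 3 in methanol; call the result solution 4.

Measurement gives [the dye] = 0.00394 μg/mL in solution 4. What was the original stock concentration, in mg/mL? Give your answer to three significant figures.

Step 1: 180 μL + 3600 μL = 3780 μL total → factor 3780/180 = 21
Step 2: 0.38 mL + 2.9 mL = 3.28 mL total → factor 3.28/0.38 = 8.6316
Step 3: 150 μL brought to 3000 μL → factor 3000/150 = 20
Step 4: 35-fold → factor 35
Overall dilution factor = 21 × 8.6316 × 20 × 35 = 1.2688 × 10^5
Stock = 0.00394 μg/mL × 1.2688 × 10^5 = 499.9 μg/mL = 0.500 mg/mL

0.500 mg/mL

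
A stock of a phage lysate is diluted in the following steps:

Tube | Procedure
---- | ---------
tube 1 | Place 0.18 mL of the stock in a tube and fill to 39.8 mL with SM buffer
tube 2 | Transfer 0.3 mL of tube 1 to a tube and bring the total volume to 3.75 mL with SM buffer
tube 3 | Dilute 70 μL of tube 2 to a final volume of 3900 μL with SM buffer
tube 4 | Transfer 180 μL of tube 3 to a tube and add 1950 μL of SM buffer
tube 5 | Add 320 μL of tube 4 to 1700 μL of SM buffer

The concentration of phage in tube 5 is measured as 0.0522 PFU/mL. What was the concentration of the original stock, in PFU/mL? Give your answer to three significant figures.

Step 1: 0.18 mL brought to 39.8 mL → factor 39.8/0.18 = 221.11
Step 2: 0.3 mL brought to 3.75 mL → factor 3.75/0.3 = 12.5
Step 3: 70 μL brought to 3900 μL → factor 3900/70 = 55.714
Step 4: 180 μL + 1950 μL = 2130 μL total → factor 2130/180 = 11.833
Step 5: 320 μL + 1700 μL = 2020 μL total → factor 2020/320 = 6.3125
Overall dilution factor = 221.11 × 12.5 × 55.714 × 11.833 × 6.3125 = 1.1503 × 10^7
Stock = 0.0522 PFU/mL × 1.1503 × 10^7 = 6.00 × 10^5 PFU/mL

6.00 × 10^5 PFU/mL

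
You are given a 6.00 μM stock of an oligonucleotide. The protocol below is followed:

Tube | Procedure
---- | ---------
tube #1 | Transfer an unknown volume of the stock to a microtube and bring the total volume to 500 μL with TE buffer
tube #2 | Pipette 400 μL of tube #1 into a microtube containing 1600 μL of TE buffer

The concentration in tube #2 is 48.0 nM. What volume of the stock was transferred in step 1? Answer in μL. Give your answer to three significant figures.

20.0 μL

Step 1: v brought to 500 μL → factor = 500 μL/v
Step 2: 400 μL + 1600 μL = 2000 μL total → factor 2000/400 = 5
Product of known-step factors = 5
Overall factor = 6.00 μM / (48.0 nM) = 125
Step-1 factor = 125 / 5 = 25
v = 500 μL / 25 = 20.0 μL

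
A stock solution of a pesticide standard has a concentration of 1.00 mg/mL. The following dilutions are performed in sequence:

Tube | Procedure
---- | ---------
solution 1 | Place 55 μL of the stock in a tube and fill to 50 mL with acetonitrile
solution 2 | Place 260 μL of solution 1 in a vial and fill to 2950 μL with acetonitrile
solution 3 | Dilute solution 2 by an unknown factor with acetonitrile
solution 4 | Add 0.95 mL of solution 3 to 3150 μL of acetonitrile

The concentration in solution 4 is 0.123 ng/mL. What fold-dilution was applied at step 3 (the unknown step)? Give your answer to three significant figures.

Step 1: 55 μL brought to 50 mL → factor 50000/55 = 909.09
Step 2: 260 μL brought to 2950 μL → factor 2950/260 = 11.346
Step 3: unknown factor x
Step 4: 0.95 mL + 3150 μL = 4.1 mL total → factor 4.1/0.95 = 4.3158
Product of known-step factors = 44516
Overall factor = 1.00 mg/mL / (0.123 ng/mL) = 8.1301 × 10^6
x = 8.1301 × 10^6 / 44516 = 183

183-fold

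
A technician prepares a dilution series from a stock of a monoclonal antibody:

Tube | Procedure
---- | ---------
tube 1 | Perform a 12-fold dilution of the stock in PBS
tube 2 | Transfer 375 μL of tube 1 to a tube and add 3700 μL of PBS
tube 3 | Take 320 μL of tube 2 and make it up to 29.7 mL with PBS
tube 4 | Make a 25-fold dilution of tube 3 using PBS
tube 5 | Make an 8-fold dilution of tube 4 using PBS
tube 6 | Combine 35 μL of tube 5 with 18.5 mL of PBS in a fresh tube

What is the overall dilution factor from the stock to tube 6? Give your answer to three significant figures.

1.28 × 10^9

Step 1: 12-fold → factor 12
Step 2: 375 μL + 3700 μL = 4075 μL total → factor 4075/375 = 10.867
Step 3: 320 μL brought to 29.7 mL → factor 29700/320 = 92.812
Step 4: 25-fold → factor 25
Step 5: 8-fold → factor 8
Step 6: 35 μL + 18.5 mL = 18535 μL total → factor 18535/35 = 529.57
Overall dilution factor = 12 × 10.867 × 92.812 × 25 × 8 × 529.57 = 1.2819 × 10^9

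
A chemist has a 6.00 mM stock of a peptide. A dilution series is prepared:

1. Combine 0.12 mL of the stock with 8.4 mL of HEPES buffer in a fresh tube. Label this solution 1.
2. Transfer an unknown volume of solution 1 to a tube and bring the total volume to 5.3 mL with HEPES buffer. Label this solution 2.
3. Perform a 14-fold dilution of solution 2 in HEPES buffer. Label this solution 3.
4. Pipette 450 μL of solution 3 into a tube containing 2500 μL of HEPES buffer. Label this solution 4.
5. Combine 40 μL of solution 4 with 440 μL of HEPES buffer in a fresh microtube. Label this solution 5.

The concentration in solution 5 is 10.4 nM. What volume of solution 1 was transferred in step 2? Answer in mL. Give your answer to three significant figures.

Step 1: 0.12 mL + 8.4 mL = 8.52 mL total → factor 8.52/0.12 = 71
Step 2: v brought to 5.3 mL → factor = 5.3 mL/v
Step 3: 14-fold → factor 14
Step 4: 450 μL + 2500 μL = 2950 μL total → factor 2950/450 = 6.5556
Step 5: 40 μL + 440 μL = 480 μL total → factor 480/40 = 12
Product of known-step factors = 78195
Overall factor = 6.00 mM / (10.4 nM) = 5.7692 × 10^5
Step-2 factor = 5.7692 × 10^5 / 78195 = 7.378
v = 5.3 mL / 7.378 = 0.718 mL

0.718 mL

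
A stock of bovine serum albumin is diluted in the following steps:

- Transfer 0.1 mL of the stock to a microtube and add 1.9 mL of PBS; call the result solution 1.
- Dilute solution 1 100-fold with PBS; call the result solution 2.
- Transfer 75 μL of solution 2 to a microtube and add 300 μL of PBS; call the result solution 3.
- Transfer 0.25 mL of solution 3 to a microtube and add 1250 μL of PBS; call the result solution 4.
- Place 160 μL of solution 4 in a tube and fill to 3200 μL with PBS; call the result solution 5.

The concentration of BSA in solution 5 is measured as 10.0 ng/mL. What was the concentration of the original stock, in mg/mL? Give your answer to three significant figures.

Step 1: 0.1 mL + 1.9 mL = 2 mL total → factor 2/0.1 = 20
Step 2: 100-fold → factor 100
Step 3: 75 μL + 300 μL = 375 μL total → factor 375/75 = 5
Step 4: 0.25 mL + 1250 μL = 1.5 mL total → factor 1.5/0.25 = 6
Step 5: 160 μL brought to 3200 μL → factor 3200/160 = 20
Overall dilution factor = 20 × 100 × 5 × 6 × 20 = 1.2 × 10^6
Stock = 10.0 ng/mL × 1.2 × 10^6 = 1.200 × 10^7 ng/mL = 12.0 mg/mL

12.0 mg/mL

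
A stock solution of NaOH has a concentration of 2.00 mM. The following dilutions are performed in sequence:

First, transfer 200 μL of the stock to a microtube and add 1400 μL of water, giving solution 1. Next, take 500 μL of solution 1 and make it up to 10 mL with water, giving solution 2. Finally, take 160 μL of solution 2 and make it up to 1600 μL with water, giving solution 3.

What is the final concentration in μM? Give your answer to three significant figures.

1.25 μM

Step 1: 200 μL + 1400 μL = 1600 μL total → factor 1600/200 = 8
Step 2: 500 μL brought to 10 mL → factor 10000/500 = 20
Step 3: 160 μL brought to 1600 μL → factor 1600/160 = 10
Overall dilution factor = 8 × 20 × 10 = 1600
Final = 2.00 mM / 1600 = 0.001250 mM = 1.25 μM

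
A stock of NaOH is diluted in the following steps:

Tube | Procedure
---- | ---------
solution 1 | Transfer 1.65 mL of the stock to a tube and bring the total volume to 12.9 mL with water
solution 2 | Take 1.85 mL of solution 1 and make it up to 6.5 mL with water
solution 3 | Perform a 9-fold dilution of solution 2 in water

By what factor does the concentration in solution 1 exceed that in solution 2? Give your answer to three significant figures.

Step 1: 1.65 mL brought to 12.9 mL → factor 12.9/1.65 = 7.8182
Step 2: 1.85 mL brought to 6.5 mL → factor 6.5/1.85 = 3.5135
Dilution factor to solution 1 = 7.8182; to solution 2 = 27.469
[solution 1]/[solution 2] = (factor to solution 2)/(factor to solution 1) = 27.469/7.8182 = 3.51

3.51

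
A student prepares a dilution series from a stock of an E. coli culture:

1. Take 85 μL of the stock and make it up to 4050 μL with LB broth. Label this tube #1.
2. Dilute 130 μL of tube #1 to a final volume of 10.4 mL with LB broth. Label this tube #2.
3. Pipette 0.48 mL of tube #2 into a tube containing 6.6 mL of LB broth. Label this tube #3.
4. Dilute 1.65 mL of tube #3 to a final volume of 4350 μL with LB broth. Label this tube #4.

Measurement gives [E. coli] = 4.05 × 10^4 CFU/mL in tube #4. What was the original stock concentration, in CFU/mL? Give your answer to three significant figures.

Step 1: 85 μL brought to 4050 μL → factor 4050/85 = 47.647
Step 2: 130 μL brought to 10.4 mL → factor 10400/130 = 80
Step 3: 0.48 mL + 6.6 mL = 7.08 mL total → factor 7.08/0.48 = 14.75
Step 4: 1.65 mL brought to 4350 μL → factor 4.35/1.65 = 2.6364
Overall dilution factor = 47.647 × 80 × 14.75 × 2.6364 = 1.4823 × 10^5
Stock = 4.05 × 10^4 CFU/mL × 1.4823 × 10^5 = 6.00 × 10^9 CFU/mL

6.00 × 10^9 CFU/mL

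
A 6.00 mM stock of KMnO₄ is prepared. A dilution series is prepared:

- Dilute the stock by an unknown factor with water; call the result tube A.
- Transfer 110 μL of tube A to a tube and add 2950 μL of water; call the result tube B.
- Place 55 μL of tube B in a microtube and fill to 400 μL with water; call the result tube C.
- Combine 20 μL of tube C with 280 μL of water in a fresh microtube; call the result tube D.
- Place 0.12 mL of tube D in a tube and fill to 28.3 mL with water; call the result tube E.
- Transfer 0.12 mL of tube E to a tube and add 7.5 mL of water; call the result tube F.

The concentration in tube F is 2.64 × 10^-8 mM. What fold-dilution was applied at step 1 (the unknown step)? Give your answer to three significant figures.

Step 1: unknown factor x
Step 2: 110 μL + 2950 μL = 3060 μL total → factor 3060/110 = 27.818
Step 3: 55 μL brought to 400 μL → factor 400/55 = 7.2727
Step 4: 20 μL + 280 μL = 300 μL total → factor 300/20 = 15
Step 5: 0.12 mL brought to 28.3 mL → factor 28.3/0.12 = 235.83
Step 6: 0.12 mL + 7.5 mL = 7.62 mL total → factor 7.62/0.12 = 63.5
Product of known-step factors = 4.5446 × 10^7
Overall factor = 6.00 mM / (2.64 × 10^-8 mM) = 2.2727 × 10^8
x = 2.2727 × 10^8 / 4.5446 × 10^7 = 5.00

5.00-fold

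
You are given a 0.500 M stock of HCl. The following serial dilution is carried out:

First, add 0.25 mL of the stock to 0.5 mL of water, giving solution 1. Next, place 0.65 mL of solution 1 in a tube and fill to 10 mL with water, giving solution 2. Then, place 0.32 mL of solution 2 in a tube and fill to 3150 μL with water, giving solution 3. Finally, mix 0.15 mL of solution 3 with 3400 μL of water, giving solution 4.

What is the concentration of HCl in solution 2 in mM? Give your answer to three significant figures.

Step 1: 0.25 mL + 0.5 mL = 0.75 mL total → factor 0.75/0.25 = 3
Step 2: 0.65 mL brought to 10 mL → factor 10/0.65 = 15.385
Dilution factor through solution 2 = 3 × 15.385 = 46.154
[solution 2] = 0.500 M / 46.154 = 0.01083 M = 10.8 mM

10.8 mM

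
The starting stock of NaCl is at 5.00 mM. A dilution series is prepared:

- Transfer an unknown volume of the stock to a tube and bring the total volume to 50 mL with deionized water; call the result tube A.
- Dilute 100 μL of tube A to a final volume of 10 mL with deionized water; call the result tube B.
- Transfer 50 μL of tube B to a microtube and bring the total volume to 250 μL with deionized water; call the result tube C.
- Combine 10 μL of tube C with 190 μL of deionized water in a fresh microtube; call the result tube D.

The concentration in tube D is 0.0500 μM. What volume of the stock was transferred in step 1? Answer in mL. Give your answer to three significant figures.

Step 1: v brought to 50 mL → factor = 50 mL/v
Step 2: 100 μL brought to 10 mL → factor 10000/100 = 100
Step 3: 50 μL brought to 250 μL → factor 250/50 = 5
Step 4: 10 μL + 190 μL = 200 μL total → factor 200/10 = 20
Product of known-step factors = 10000
Overall factor = 5.00 mM / (0.0500 μM) = 1 × 10^5
Step-1 factor = 1 × 10^5 / 10000 = 10
v = 50 mL / 10 = 5.00 mL

5.00 mL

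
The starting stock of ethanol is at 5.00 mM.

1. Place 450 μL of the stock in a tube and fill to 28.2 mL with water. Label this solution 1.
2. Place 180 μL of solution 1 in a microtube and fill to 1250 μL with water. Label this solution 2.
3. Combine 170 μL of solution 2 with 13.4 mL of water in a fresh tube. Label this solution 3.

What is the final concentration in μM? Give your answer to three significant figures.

0.144 μM

Step 1: 450 μL brought to 28.2 mL → factor 28200/450 = 62.667
Step 2: 180 μL brought to 1250 μL → factor 1250/180 = 6.9444
Step 3: 170 μL + 13.4 mL = 13570 μL total → factor 13570/170 = 79.824
Overall dilution factor = 62.667 × 6.9444 × 79.824 = 34738
Final = 5.00 mM / 34738 = 0.0001439 mM = 0.144 μM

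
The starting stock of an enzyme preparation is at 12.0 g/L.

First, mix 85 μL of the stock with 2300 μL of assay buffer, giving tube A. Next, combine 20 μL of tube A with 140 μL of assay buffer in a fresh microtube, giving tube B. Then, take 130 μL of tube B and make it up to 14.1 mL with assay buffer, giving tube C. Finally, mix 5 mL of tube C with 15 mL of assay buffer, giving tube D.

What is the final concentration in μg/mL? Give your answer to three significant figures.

0.123 μg/mL

Step 1: 85 μL + 2300 μL = 2385 μL total → factor 2385/85 = 28.059
Step 2: 20 μL + 140 μL = 160 μL total → factor 160/20 = 8
Step 3: 130 μL brought to 14.1 mL → factor 14100/130 = 108.46
Step 4: 5 mL + 15 mL = 20 mL total → factor 20/5 = 4
Overall dilution factor = 28.059 × 8 × 108.46 × 4 = 97386
Final = 12.0 g/L / 97386 = 0.0001232 g/L = 0.123 μg/mL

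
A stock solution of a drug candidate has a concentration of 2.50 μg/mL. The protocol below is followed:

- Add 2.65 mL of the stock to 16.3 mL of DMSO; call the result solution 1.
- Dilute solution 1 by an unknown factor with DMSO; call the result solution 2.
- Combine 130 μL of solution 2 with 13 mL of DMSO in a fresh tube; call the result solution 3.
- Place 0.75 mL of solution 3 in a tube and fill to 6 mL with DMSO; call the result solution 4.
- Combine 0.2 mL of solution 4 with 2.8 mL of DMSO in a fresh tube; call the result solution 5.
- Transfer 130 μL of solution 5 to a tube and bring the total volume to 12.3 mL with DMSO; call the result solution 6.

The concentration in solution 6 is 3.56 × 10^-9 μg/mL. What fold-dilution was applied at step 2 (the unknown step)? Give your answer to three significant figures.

85.6-fold

Step 1: 2.65 mL + 16.3 mL = 18.95 mL total → factor 18.95/2.65 = 7.1509
Step 2: unknown factor x
Step 3: 130 μL + 13 mL = 13130 μL total → factor 13130/130 = 101
Step 4: 0.75 mL brought to 6 mL → factor 6/0.75 = 8
Step 5: 0.2 mL + 2.8 mL = 3 mL total → factor 3/0.2 = 15
Step 6: 130 μL brought to 12.3 mL → factor 12300/130 = 94.615
Product of known-step factors = 8.2003 × 10^6
Overall factor = 2.50 μg/mL / (3.56 × 10^-9 μg/mL) = 7.0225 × 10^8
x = 7.0225 × 10^8 / 8.2003 × 10^6 = 85.6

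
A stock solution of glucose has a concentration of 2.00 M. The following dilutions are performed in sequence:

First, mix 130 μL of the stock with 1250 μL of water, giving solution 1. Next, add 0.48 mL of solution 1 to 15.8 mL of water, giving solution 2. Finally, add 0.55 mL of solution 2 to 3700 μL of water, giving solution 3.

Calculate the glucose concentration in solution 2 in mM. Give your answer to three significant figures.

Step 1: 130 μL + 1250 μL = 1380 μL total → factor 1380/130 = 10.615
Step 2: 0.48 mL + 15.8 mL = 16.28 mL total → factor 16.28/0.48 = 33.917
Dilution factor through solution 2 = 10.615 × 33.917 = 360.04
[solution 2] = 2.00 M / 360.04 = 0.005555 M = 5.55 mM

5.55 mM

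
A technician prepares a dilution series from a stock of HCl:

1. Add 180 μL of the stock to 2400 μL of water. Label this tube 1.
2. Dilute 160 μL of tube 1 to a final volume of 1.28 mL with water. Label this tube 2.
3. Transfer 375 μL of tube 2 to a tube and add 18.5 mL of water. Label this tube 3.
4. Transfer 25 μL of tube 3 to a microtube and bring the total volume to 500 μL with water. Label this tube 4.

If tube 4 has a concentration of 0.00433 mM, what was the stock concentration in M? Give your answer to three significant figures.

0.500 M

Step 1: 180 μL + 2400 μL = 2580 μL total → factor 2580/180 = 14.333
Step 2: 160 μL brought to 1.28 mL → factor 1280/160 = 8
Step 3: 375 μL + 18.5 mL = 18875 μL total → factor 18875/375 = 50.333
Step 4: 25 μL brought to 500 μL → factor 500/25 = 20
Overall dilution factor = 14.333 × 8 × 50.333 × 20 = 1.1543 × 10^5
Stock = 0.00433 mM × 1.1543 × 10^5 = 499.8 mM = 0.500 M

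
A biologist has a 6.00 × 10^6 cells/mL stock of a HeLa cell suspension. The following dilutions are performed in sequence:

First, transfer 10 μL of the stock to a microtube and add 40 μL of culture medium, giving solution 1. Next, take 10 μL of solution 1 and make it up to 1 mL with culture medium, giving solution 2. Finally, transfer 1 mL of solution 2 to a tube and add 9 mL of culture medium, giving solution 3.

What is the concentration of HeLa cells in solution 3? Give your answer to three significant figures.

Step 1: 10 μL + 40 μL = 50 μL total → factor 50/10 = 5
Step 2: 10 μL brought to 1 mL → factor 1000/10 = 100
Step 3: 1 mL + 9 mL = 10 mL total → factor 10/1 = 10
Overall dilution factor = 5 × 100 × 10 = 5000
Final = 6.00 × 10^6 cells/mL / 5000 = 1.20 × 10^3 cells/mL

1.20 × 10^3 cells/mL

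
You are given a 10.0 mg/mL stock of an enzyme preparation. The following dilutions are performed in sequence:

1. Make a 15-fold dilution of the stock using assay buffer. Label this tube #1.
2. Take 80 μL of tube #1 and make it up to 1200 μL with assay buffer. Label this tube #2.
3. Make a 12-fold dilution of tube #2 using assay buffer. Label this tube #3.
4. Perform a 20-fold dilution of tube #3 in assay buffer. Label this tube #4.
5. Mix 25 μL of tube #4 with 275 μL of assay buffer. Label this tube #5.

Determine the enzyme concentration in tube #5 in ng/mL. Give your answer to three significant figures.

15.4 ng/mL

Step 1: 15-fold → factor 15
Step 2: 80 μL brought to 1200 μL → factor 1200/80 = 15
Step 3: 12-fold → factor 12
Step 4: 20-fold → factor 20
Step 5: 25 μL + 275 μL = 300 μL total → factor 300/25 = 12
Overall dilution factor = 15 × 15 × 12 × 20 × 12 = 6.48 × 10^5
Final = 10.0 mg/mL / 6.48 × 10^5 = 1.543 × 10^-5 mg/mL = 15.4 ng/mL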